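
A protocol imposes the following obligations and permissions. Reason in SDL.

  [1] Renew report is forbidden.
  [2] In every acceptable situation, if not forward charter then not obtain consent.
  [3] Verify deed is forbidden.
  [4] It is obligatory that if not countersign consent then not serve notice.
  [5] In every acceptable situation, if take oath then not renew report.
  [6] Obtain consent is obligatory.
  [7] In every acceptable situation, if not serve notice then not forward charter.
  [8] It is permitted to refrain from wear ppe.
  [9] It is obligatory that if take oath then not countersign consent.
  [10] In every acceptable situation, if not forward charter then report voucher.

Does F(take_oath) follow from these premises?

Yes

Premise 6 gives O(obtain_consent).
The contrapositive of premise 2 (O(¬forward_charter → ¬obtain_consent)) is O(obtain_consent → forward_charter), and O(obtain_consent) is already established, so O(forward_charter).
Premise 7, O(¬serve_notice → ¬forward_charter), contraposes to O(forward_charter → serve_notice); with O(forward_charter) we get O(serve_notice).
Premise 4 is O(¬countersign_consent → ¬serve_notice); contrapositively O(serve_notice → countersign_consent). Since O(serve_notice) holds, K gives O(countersign_consent).
Premise 9 is O(take_oath → ¬countersign_consent); contrapositively O(countersign_consent → ¬take_oath). Since O(countersign_consent) holds, K gives O(¬take_oath).
Premises 1, 3, 5, 8, 10 do not contribute to this derivation.
So O(¬take_oath) holds, i.e. F(take_oath). The claim follows.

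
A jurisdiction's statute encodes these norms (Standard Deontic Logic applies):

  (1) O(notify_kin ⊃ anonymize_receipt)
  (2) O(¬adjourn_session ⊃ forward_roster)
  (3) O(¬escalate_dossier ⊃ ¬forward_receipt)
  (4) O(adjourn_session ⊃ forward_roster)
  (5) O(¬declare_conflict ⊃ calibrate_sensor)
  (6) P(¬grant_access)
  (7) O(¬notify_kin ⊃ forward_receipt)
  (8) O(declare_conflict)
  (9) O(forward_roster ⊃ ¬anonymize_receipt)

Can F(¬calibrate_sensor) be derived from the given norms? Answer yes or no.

No

Premise 5 is O(¬declare_conflict ⊃ calibrate_sensor), but O(¬declare_conflict) is not derivable from the premises, so it does not yield O(calibrate_sensor).
No other premise forces O(calibrate_sensor). An ideal world satisfying every premise can still have ¬calibrate_sensor true, so F(¬calibrate_sensor) is not derivable.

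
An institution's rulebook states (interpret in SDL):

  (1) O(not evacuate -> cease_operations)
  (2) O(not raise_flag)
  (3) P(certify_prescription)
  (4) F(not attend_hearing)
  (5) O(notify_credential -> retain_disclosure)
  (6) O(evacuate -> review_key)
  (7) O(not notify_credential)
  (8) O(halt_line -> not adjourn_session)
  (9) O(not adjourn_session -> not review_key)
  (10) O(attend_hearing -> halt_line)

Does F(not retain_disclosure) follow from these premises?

No

Premise 5 is O(notify_credential -> retain_disclosure), but O(notify_credential) is not derivable from the premises, so it does not yield O(retain_disclosure).
No other premise forces O(retain_disclosure). An ideal world satisfying every premise can still have not retain_disclosure true, so F(not retain_disclosure) is not derivable.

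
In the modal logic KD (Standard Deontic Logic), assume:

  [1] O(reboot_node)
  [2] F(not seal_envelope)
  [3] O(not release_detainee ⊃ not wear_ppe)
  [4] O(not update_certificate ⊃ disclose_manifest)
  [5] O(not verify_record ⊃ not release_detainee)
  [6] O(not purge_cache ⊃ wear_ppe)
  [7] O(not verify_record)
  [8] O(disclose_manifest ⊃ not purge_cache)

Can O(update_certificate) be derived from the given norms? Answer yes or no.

Yes

From premise 7 we have O(not verify_record).
Applying K to premise 5 (O(not verify_record ⊃ not release_detainee)) and O(not verify_record) yields O(not release_detainee).
Applying K to premise 3 (O(not release_detainee ⊃ not wear_ppe)) and O(not release_detainee) yields O(not wear_ppe).
Premise 6, O(not purge_cache ⊃ wear_ppe), contraposes to O(not wear_ppe ⊃ purge_cache); with O(not wear_ppe) we get O(purge_cache).
Premise 8 is O(disclose_manifest ⊃ not purge_cache); contrapositively O(purge_cache ⊃ not disclose_manifest). Since O(purge_cache) holds, K gives O(not disclose_manifest).
The contrapositive of premise 4 (O(not update_certificate ⊃ disclose_manifest)) is O(not disclose_manifest ⊃ update_certificate), and O(not disclose_manifest) is already established, so O(update_certificate).
Premises 1, 2 do not contribute to this derivation.
So O(update_certificate) follows.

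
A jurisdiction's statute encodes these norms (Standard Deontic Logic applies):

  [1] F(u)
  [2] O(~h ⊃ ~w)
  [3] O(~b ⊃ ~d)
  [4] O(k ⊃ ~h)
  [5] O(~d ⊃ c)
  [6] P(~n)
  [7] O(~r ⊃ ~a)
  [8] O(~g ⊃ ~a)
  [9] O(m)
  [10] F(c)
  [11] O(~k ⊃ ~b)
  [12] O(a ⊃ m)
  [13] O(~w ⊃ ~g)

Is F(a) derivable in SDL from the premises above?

Premise 10 is F(c), i.e. O(~c).
Premise 5 is O(~d ⊃ c); contrapositively O(~c ⊃ d). Since O(~c) holds, K gives O(d).
Premise 3 is O(~b ⊃ ~d); contrapositively O(d ⊃ b). Since O(d) holds, K gives O(b).
Premise 11, O(~k ⊃ ~b), contraposes to O(b ⊃ k); with O(b) we get O(k).
From O(k) and premise 4, O(k ⊃ ~h), we obtain O(~h).
With premise 2, O(~h ⊃ ~w), the K-axiom yields O(~w).
With premise 13, O(~w ⊃ ~g), the K-axiom yields O(~g).
Applying K to premise 8 (O(~g ⊃ ~a)) and O(~g) yields O(~a).
Premises 1, 6, 7, 9, 12 do not contribute to this derivation.
So O(~a) holds, i.e. F(a). The claim follows.

Yes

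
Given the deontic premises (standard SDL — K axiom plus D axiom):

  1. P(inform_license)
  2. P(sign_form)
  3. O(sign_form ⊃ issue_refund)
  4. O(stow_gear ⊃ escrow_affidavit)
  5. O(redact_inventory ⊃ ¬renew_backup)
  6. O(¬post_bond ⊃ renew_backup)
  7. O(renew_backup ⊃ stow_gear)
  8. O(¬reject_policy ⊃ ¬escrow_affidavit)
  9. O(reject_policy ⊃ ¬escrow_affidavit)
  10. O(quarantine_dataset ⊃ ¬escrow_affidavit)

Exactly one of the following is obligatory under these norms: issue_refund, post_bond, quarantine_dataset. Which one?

post_bond

Premises 8 and 9 are O(¬reject_policy ⊃ ¬escrow_affidavit) and O(reject_policy ⊃ ¬escrow_affidavit); every ideal world satisfies ¬reject_policy or reject_policy, so in either case ¬escrow_affidavit holds — hence O(¬escrow_affidavit).
The contrapositive of premise 4 (O(stow_gear ⊃ escrow_affidavit)) is O(¬escrow_affidavit ⊃ ¬stow_gear), and O(¬escrow_affidavit) is already established, so O(¬stow_gear).
Premise 7, O(renew_backup ⊃ stow_gear), contraposes to O(¬stow_gear ⊃ ¬renew_backup); with O(¬stow_gear) we get O(¬renew_backup).
The contrapositive of premise 6 (O(¬post_bond ⊃ renew_backup)) is O(¬renew_backup ⊃ post_bond), and O(¬renew_backup) is already established, so O(post_bond).
So O(post_bond) holds — post_bond is obligatory. None of the other listed options is made obligatory by any chain of premises.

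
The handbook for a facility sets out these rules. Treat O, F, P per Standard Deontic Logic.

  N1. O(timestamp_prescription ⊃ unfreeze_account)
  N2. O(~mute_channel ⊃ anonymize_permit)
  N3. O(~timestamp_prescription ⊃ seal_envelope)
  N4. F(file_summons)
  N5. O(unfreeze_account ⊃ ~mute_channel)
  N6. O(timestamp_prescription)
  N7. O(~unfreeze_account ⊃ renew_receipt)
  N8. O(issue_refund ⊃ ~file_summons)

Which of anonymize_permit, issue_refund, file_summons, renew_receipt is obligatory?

anonymize_permit

From premise 6 we have O(timestamp_prescription).
Applying K to premise 1 (O(timestamp_prescription ⊃ unfreeze_account)) and O(timestamp_prescription) yields O(unfreeze_account).
With premise 5, O(unfreeze_account ⊃ ~mute_channel), the K-axiom yields O(~mute_channel).
Applying K to premise 2 (O(~mute_channel ⊃ anonymize_permit)) and O(~mute_channel) yields O(anonymize_permit).
So O(anonymize_permit) holds — anonymize_permit is obligatory. None of the other listed options is made obligatory by any chain of premises.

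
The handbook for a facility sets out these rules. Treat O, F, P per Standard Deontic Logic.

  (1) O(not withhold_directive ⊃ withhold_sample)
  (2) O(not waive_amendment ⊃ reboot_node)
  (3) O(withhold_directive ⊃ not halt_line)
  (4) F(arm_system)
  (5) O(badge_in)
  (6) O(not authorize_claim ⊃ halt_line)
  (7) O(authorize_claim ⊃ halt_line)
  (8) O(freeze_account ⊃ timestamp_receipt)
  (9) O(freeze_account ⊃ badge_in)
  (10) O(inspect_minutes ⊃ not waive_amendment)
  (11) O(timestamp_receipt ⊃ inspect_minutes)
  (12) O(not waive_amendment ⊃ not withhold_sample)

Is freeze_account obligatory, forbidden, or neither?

Forbidden

Premises 7 and 6 cover both cases: O(authorize_claim ⊃ halt_line) and O(not authorize_claim ⊃ halt_line). Since authorize_claim ∨ not authorize_claim is a tautology, O(halt_line) follows.
Premise 3, O(withhold_directive ⊃ not halt_line), contraposes to O(halt_line ⊃ not withhold_directive); with O(halt_line) we get O(not withhold_directive).
Applying K to premise 1 (O(not withhold_directive ⊃ withhold_sample)) and O(not withhold_directive) yields O(withhold_sample).
The contrapositive of premise 12 (O(not waive_amendment ⊃ not withhold_sample)) is O(withhold_sample ⊃ waive_amendment), and O(withhold_sample) is already established, so O(waive_amendment).
The contrapositive of premise 10 (O(inspect_minutes ⊃ not waive_amendment)) is O(waive_amendment ⊃ not inspect_minutes), and O(waive_amendment) is already established, so O(not inspect_minutes).
Premise 11 is O(timestamp_receipt ⊃ inspect_minutes); contrapositively O(not inspect_minutes ⊃ not timestamp_receipt). Since O(not inspect_minutes) holds, K gives O(not timestamp_receipt).
Premise 8, O(freeze_account ⊃ timestamp_receipt), contraposes to O(not timestamp_receipt ⊃ not freeze_account); with O(not timestamp_receipt) we get O(not freeze_account).
Premises 2, 4, 5, 9 do not contribute to this derivation.
Thus O(not freeze_account), which is F(freeze_account): freeze_account is forbidden.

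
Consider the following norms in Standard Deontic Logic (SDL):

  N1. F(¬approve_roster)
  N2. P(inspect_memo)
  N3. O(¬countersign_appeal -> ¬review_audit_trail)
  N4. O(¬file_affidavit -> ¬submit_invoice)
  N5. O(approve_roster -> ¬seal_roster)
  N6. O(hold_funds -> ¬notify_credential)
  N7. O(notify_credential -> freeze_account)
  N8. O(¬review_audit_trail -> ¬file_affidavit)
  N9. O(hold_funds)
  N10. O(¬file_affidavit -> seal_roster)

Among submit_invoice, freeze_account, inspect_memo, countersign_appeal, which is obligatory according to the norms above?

countersign_appeal

Premise 1 is F(¬approve_roster), i.e. O(approve_roster).
Applying K to premise 5 (O(approve_roster -> ¬seal_roster)) and O(approve_roster) yields O(¬seal_roster).
Premise 10 is O(¬file_affidavit -> seal_roster); contrapositively O(¬seal_roster -> file_affidavit). Since O(¬seal_roster) holds, K gives O(file_affidavit).
Premise 8, O(¬review_audit_trail -> ¬file_affidavit), contraposes to O(file_affidavit -> review_audit_trail); with O(file_affidavit) we get O(review_audit_trail).
The contrapositive of premise 3 (O(¬countersign_appeal -> ¬review_audit_trail)) is O(review_audit_trail -> countersign_appeal), and O(review_audit_trail) is already established, so O(countersign_appeal).
So O(countersign_appeal) holds — countersign_appeal is obligatory. None of the other listed options is made obligatory by any chain of premises.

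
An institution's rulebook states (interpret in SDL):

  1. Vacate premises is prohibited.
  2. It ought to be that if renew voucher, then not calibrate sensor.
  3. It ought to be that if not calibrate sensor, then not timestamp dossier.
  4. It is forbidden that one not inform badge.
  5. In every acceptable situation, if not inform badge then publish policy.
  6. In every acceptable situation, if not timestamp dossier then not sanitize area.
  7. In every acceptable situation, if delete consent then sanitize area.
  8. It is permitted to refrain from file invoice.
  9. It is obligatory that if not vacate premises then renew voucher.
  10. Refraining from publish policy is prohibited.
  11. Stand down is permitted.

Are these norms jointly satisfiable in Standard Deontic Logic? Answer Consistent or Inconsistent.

Consistent

Premise 5 is O(¬inform_badge → publish_policy); even if O(publish_policy) held, inferring O(¬inform_badge) would be affirming the consequent — invalid.
So O(¬inform_badge) is not derivable, and the apparent clash with O(inform_badge) does not arise.
A world satisfying every obligation exists (e.g. calibrate_sensor=false, delete_consent=false, file_invoice=false, inform_badge=true, publish_policy=true, renew_voucher=true, sanitize_area=false, stand_down=false, timestamp_dossier=false, vacate_premises=false); no atom is both obligatory and forbidden, so the set is consistent.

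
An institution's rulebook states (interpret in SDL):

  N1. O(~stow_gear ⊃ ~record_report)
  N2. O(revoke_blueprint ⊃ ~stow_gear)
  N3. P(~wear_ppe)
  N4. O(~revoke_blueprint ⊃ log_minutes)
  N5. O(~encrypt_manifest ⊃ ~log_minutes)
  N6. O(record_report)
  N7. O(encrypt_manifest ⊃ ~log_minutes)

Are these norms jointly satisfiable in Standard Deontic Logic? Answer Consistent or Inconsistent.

Premises 7 and 5 are O(encrypt_manifest ⊃ ~log_minutes) and O(~encrypt_manifest ⊃ ~log_minutes); every ideal world satisfies encrypt_manifest or ~encrypt_manifest, so in either case ~log_minutes holds — hence O(~log_minutes).
Premise 4, O(~revoke_blueprint ⊃ log_minutes), contraposes to O(~log_minutes ⊃ revoke_blueprint); with O(~log_minutes) we get O(revoke_blueprint).
Applying K to premise 2 (O(revoke_blueprint ⊃ ~stow_gear)) and O(revoke_blueprint) yields O(~stow_gear).
From O(~stow_gear) and premise 1, O(~stow_gear ⊃ ~record_report), we obtain O(~record_report).
Yet premise 6 states O(record_report).
We now have both O(~record_report) and O(record_report) — record_report is simultaneously obligatory and forbidden, violating the D-axiom.

Inconsistent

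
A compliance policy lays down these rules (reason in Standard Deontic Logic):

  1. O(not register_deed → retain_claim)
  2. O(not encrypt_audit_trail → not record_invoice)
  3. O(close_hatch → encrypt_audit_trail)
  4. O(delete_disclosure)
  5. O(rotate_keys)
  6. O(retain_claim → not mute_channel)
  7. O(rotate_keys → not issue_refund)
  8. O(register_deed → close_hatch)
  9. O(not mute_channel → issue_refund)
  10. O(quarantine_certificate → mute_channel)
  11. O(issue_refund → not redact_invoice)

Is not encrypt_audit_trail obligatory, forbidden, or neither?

Forbidden

Premise 5 gives O(rotate_keys).
Premise 7 is O(rotate_keys → not issue_refund); since O(rotate_keys), deontic closure gives O(not issue_refund).
The contrapositive of premise 9 (O(not mute_channel → issue_refund)) is O(not issue_refund → mute_channel), and O(not issue_refund) is already established, so O(mute_channel).
Premise 6 is O(retain_claim → not mute_channel); contrapositively O(mute_channel → not retain_claim). Since O(mute_channel) holds, K gives O(not retain_claim).
Premise 1, O(not register_deed → retain_claim), contraposes to O(not retain_claim → register_deed); with O(not retain_claim) we get O(register_deed).
Applying K to premise 8 (O(register_deed → close_hatch)) and O(register_deed) yields O(close_hatch).
With premise 3, O(close_hatch → encrypt_audit_trail), the K-axiom yields O(encrypt_audit_trail).
Premises 2, 4, 10, 11 do not contribute to this derivation.
Thus O(encrypt_audit_trail), which is F(not encrypt_audit_trail): not encrypt_audit_trail is forbidden.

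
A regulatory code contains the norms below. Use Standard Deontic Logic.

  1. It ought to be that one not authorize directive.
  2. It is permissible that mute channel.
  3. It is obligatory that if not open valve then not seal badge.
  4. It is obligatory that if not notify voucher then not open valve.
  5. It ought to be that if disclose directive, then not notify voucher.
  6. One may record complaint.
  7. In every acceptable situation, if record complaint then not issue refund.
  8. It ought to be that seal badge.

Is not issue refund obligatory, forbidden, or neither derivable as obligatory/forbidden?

Premise 7 is O(record_complaint → ¬issue_refund), but O(record_complaint) is not derivable from the premises (the permission P(record_complaint) asserts only ¬O(¬record_complaint), not O(record_complaint)), so it does not yield O(¬issue_refund).
No premise or chain of K-axiom applications forces O(¬issue_refund), and none forces O(issue_refund). So ¬issue_refund is neither obligatory nor forbidden under these norms.

Neither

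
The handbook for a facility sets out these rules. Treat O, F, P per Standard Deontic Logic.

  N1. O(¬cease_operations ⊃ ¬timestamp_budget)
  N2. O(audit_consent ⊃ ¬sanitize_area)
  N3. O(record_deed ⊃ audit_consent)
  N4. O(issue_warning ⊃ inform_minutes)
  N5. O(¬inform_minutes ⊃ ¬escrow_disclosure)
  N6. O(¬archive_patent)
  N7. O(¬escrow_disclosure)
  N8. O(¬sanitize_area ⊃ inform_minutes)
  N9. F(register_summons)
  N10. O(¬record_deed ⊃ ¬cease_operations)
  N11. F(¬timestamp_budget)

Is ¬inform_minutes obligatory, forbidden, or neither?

Premise 11 is F(¬timestamp_budget), i.e. O(timestamp_budget).
The contrapositive of premise 1 (O(¬cease_operations ⊃ ¬timestamp_budget)) is O(timestamp_budget ⊃ cease_operations), and O(timestamp_budget) is already established, so O(cease_operations).
The contrapositive of premise 10 (O(¬record_deed ⊃ ¬cease_operations)) is O(cease_operations ⊃ record_deed), and O(cease_operations) is already established, so O(record_deed).
With premise 3, O(record_deed ⊃ audit_consent), the K-axiom yields O(audit_consent).
Premise 2 is O(audit_consent ⊃ ¬sanitize_area); since O(audit_consent), deontic closure gives O(¬sanitize_area).
Premise 8 is O(¬sanitize_area ⊃ inform_minutes); since O(¬sanitize_area), deontic closure gives O(inform_minutes).
Premises 4, 5, 6, 7, 9 do not contribute to this derivation.
Thus O(inform_minutes), which is F(¬inform_minutes): ¬inform_minutes is forbidden.

Forbidden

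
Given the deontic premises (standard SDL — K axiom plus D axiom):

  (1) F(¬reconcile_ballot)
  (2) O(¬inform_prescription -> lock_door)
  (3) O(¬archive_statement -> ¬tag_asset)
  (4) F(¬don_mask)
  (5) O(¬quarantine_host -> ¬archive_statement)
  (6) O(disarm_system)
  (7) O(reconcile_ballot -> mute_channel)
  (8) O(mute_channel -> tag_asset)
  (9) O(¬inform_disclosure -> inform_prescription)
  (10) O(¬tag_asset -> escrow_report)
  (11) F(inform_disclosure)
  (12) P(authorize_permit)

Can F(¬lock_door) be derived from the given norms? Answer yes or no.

Premise 2 is O(¬inform_prescription -> lock_door), but O(¬inform_prescription) is not derivable from the premises, so it does not yield O(lock_door).
No other premise forces O(lock_door). An ideal world satisfying every premise can still have ¬lock_door true, so F(¬lock_door) is not derivable.

No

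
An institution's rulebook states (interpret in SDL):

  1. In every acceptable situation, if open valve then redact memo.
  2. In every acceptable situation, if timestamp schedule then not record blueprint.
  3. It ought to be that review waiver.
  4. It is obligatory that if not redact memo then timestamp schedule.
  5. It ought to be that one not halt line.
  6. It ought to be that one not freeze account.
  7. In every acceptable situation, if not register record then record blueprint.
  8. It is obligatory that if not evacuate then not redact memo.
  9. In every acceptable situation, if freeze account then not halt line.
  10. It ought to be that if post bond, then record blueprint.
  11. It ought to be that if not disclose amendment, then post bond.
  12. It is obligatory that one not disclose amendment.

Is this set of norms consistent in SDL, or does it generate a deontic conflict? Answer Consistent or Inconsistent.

Premise 9 is O(freeze_account → ¬halt_line); even if O(¬halt_line) held, inferring O(freeze_account) would be affirming the consequent — invalid.
So O(freeze_account) is not derivable, and the apparent clash with O(¬freeze_account) does not arise.
A world satisfying every obligation exists (e.g. disclose_amendment=false, evacuate=true, freeze_account=false, halt_line=false, open_valve=false, post_bond=true, record_blueprint=true, redact_memo=true, register_record=false, review_waiver=true, timestamp_schedule=false); no atom is both obligatory and forbidden, so the set is consistent.

Consistent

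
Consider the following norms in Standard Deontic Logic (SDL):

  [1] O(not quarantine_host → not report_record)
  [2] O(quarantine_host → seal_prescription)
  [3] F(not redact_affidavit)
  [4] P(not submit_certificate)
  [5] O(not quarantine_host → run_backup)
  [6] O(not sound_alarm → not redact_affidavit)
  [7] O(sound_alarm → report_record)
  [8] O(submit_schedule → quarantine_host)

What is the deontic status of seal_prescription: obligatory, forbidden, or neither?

Obligatory

F(not redact_affidavit) at premise 3 means O(redact_affidavit).
Premise 6, O(not sound_alarm → not redact_affidavit), contraposes to O(redact_affidavit → sound_alarm); with O(redact_affidavit) we get O(sound_alarm).
With premise 7, O(sound_alarm → report_record), the K-axiom yields O(report_record).
Premise 1 is O(not quarantine_host → not report_record); contrapositively O(report_record → quarantine_host). Since O(report_record) holds, K gives O(quarantine_host).
From O(quarantine_host) and premise 2, O(quarantine_host → seal_prescription), we obtain O(seal_prescription).
Premises 4, 5, 8 do not contribute to this derivation.
Hence seal_prescription is obligatory.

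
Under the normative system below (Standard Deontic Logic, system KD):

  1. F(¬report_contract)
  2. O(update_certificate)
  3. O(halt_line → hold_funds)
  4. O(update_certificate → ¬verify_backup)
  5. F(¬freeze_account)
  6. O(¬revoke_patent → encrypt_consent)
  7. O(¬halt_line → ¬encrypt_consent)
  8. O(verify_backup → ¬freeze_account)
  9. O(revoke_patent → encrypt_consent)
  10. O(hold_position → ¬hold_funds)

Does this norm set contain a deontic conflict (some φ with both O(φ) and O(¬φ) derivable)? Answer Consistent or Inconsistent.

Premise 8 is O(verify_backup → ¬freeze_account), but O(verify_backup) is not derivable from the premises, so it does not yield O(¬freeze_account).
So O(¬freeze_account) is not derivable, and the apparent clash with O(freeze_account) does not arise.
A world satisfying every obligation exists (e.g. encrypt_consent=true, freeze_account=true, halt_line=true, hold_funds=true, hold_position=false, report_contract=true, revoke_patent=false, update_certificate=true, verify_backup=false); no atom is both obligatory and forbidden, so the set is consistent.

Consistent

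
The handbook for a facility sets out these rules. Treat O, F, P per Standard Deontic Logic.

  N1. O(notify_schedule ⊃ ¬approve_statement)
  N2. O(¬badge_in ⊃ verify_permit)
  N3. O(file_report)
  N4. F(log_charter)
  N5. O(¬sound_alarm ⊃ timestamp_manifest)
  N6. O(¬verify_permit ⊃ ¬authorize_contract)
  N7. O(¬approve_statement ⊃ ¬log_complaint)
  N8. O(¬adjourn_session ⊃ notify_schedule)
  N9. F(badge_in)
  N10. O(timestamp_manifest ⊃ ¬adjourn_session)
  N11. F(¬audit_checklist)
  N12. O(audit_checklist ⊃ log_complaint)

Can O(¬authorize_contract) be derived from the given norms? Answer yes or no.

Premise 6 is O(¬verify_permit ⊃ ¬authorize_contract), but O(¬verify_permit) is not derivable from the premises, so it does not yield O(¬authorize_contract).
No other premise forces O(¬authorize_contract). An ideal world satisfying every premise can still have ¬authorize_contract false, so O(¬authorize_contract) is not derivable.

No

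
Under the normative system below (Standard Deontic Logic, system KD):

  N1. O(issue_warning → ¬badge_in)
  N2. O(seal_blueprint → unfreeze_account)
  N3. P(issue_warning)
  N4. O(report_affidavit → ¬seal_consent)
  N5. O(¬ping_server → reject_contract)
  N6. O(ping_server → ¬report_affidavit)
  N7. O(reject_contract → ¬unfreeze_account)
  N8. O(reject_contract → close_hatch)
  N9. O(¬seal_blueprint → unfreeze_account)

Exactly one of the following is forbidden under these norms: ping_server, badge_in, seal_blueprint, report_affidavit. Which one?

Premises 9 and 2 are O(¬seal_blueprint → unfreeze_account) and O(seal_blueprint → unfreeze_account); every ideal world satisfies ¬seal_blueprint or seal_blueprint, so in either case unfreeze_account holds — hence O(unfreeze_account).
The contrapositive of premise 7 (O(reject_contract → ¬unfreeze_account)) is O(unfreeze_account → ¬reject_contract), and O(unfreeze_account) is already established, so O(¬reject_contract).
Premise 5, O(¬ping_server → reject_contract), contraposes to O(¬reject_contract → ping_server); with O(¬reject_contract) we get O(ping_server).
With premise 6, O(ping_server → ¬report_affidavit), the K-axiom yields O(¬report_affidavit).
So O(¬report_affidavit) holds, i.e. report_affidavit is forbidden. None of the other listed options is forbidden under the premises.

report_affidavit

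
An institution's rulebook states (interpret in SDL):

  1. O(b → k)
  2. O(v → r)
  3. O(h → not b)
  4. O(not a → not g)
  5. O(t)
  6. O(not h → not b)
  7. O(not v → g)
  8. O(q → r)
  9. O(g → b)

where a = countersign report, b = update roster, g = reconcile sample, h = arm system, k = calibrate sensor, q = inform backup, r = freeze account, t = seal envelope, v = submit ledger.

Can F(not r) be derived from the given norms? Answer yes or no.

By case analysis on not h: premise 6 gives O(not h → not b) and premise 3 gives O(h → not b), so O(not b) either way.
The contrapositive of premise 9 (O(g → b)) is O(not b → not g), and O(not b) is already established, so O(not g).
Premise 7 is O(not v → g); contrapositively O(not g → v). Since O(not g) holds, K gives O(v).
Premise 2 is O(v → r); since O(v), deontic closure gives O(r).
Premises 1, 4, 5, 8 do not contribute to this derivation.
So O(r) holds, i.e. F(not r). The claim follows.

Yes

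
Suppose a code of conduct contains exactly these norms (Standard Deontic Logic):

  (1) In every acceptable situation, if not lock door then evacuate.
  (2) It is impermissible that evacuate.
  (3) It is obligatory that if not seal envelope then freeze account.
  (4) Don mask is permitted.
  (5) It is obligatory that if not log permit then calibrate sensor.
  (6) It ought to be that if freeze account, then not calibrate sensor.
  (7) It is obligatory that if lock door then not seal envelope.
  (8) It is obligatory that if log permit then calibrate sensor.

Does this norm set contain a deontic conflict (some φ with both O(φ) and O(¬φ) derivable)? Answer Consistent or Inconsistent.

Inconsistent

Premises 5 and 8 cover both cases: O(¬log_permit → calibrate_sensor) and O(log_permit → calibrate_sensor). Since ¬log_permit ∨ log_permit is a tautology, O(calibrate_sensor) follows.
The contrapositive of premise 6 (O(freeze_account → ¬calibrate_sensor)) is O(calibrate_sensor → ¬freeze_account), and O(calibrate_sensor) is already established, so O(¬freeze_account).
The contrapositive of premise 3 (O(¬seal_envelope → freeze_account)) is O(¬freeze_account → seal_envelope), and O(¬freeze_account) is already established, so O(seal_envelope).
Premise 7, O(lock_door → ¬seal_envelope), contraposes to O(seal_envelope → ¬lock_door); with O(seal_envelope) we get O(¬lock_door).
Applying K to premise 1 (O(¬lock_door → evacuate)) and O(¬lock_door) yields O(evacuate).
But premise 2, F(evacuate), means O(¬evacuate).
We now have both O(evacuate) and O(¬evacuate) — evacuate is simultaneously obligatory and forbidden, violating the D-axiom.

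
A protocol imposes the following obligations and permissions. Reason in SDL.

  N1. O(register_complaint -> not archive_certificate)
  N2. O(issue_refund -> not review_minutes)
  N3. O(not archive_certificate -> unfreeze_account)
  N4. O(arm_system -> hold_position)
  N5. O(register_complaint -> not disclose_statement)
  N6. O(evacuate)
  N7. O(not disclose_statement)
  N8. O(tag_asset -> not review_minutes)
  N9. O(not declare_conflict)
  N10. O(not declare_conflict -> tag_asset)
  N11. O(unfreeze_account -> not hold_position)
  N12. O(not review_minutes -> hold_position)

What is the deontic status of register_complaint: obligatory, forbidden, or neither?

Forbidden

Premise 9 gives O(not declare_conflict).
Premise 10 is O(not declare_conflict -> tag_asset); since O(not declare_conflict), deontic closure gives O(tag_asset).
Applying K to premise 8 (O(tag_asset -> not review_minutes)) and O(tag_asset) yields O(not review_minutes).
With premise 12, O(not review_minutes -> hold_position), the K-axiom yields O(hold_position).
The contrapositive of premise 11 (O(unfreeze_account -> not hold_position)) is O(hold_position -> not unfreeze_account), and O(hold_position) is already established, so O(not unfreeze_account).
Premise 3 is O(not archive_certificate -> unfreeze_account); contrapositively O(not unfreeze_account -> archive_certificate). Since O(not unfreeze_account) holds, K gives O(archive_certificate).
The contrapositive of premise 1 (O(register_complaint -> not archive_certificate)) is O(archive_certificate -> not register_complaint), and O(archive_certificate) is already established, so O(not register_complaint).
Premises 2, 4, 5, 6, 7 do not contribute to this derivation.
Thus O(not register_complaint), which is F(register_complaint): register_complaint is forbidden.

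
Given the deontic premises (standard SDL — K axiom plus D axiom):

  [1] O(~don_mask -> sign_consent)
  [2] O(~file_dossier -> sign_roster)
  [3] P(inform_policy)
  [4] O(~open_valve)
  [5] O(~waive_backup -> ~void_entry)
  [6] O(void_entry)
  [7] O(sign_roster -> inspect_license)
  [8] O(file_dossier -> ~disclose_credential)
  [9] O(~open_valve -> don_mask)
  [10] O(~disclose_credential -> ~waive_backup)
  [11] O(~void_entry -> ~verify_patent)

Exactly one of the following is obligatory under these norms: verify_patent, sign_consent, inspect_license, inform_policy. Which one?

inspect_license

Premise 6 gives O(void_entry).
Premise 5, O(~waive_backup -> ~void_entry), contraposes to O(void_entry -> waive_backup); with O(void_entry) we get O(waive_backup).
Premise 10, O(~disclose_credential -> ~waive_backup), contraposes to O(waive_backup -> disclose_credential); with O(waive_backup) we get O(disclose_credential).
The contrapositive of premise 8 (O(file_dossier -> ~disclose_credential)) is O(disclose_credential -> ~file_dossier), and O(disclose_credential) is already established, so O(~file_dossier).
Premise 2 is O(~file_dossier -> sign_roster); since O(~file_dossier), deontic closure gives O(sign_roster).
From O(sign_roster) and premise 7, O(sign_roster -> inspect_license), we obtain O(inspect_license).
So O(inspect_license) holds — inspect_license is obligatory. None of the other listed options is made obligatory by any chain of premises.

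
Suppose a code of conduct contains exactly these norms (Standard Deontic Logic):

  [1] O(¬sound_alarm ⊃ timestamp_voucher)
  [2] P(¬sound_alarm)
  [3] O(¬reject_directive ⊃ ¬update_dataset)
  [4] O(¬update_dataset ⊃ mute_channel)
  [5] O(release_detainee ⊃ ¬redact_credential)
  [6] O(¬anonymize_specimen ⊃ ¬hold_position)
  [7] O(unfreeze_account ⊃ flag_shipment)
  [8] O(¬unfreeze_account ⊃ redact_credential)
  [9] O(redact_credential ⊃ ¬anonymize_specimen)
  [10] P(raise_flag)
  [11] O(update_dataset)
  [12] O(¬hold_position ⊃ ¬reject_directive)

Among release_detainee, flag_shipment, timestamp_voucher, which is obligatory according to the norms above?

From premise 11 we have O(update_dataset).
Premise 3 is O(¬reject_directive ⊃ ¬update_dataset); contrapositively O(update_dataset ⊃ reject_directive). Since O(update_dataset) holds, K gives O(reject_directive).
Premise 12, O(¬hold_position ⊃ ¬reject_directive), contraposes to O(reject_directive ⊃ hold_position); with O(reject_directive) we get O(hold_position).
Premise 6 is O(¬anonymize_specimen ⊃ ¬hold_position); contrapositively O(hold_position ⊃ anonymize_specimen). Since O(hold_position) holds, K gives O(anonymize_specimen).
Premise 9 is O(redact_credential ⊃ ¬anonymize_specimen); contrapositively O(anonymize_specimen ⊃ ¬redact_credential). Since O(anonymize_specimen) holds, K gives O(¬redact_credential).
The contrapositive of premise 8 (O(¬unfreeze_account ⊃ redact_credential)) is O(¬redact_credential ⊃ unfreeze_account), and O(¬redact_credential) is already established, so O(unfreeze_account).
From O(unfreeze_account) and premise 7, O(unfreeze_account ⊃ flag_shipment), we obtain O(flag_shipment).
So O(flag_shipment) holds — flag_shipment is obligatory. None of the other listed options is made obligatory by any chain of premises.

flag_shipment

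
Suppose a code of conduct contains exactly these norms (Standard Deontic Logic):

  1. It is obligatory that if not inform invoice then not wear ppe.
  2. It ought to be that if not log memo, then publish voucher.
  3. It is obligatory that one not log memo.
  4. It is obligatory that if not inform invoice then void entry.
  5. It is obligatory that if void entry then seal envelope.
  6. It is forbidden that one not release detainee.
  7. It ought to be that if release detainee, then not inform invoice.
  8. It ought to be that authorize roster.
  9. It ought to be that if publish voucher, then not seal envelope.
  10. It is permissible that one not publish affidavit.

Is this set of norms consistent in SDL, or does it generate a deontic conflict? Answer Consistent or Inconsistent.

Inconsistent

Premise 3 states O(¬log_memo) outright.
From O(¬log_memo) and premise 2, O(¬log_memo → publish_voucher), we obtain O(publish_voucher).
Applying K to premise 9 (O(publish_voucher → ¬seal_envelope)) and O(publish_voucher) yields O(¬seal_envelope).
Premise 5 is O(void_entry → seal_envelope); contrapositively O(¬seal_envelope → ¬void_entry). Since O(¬seal_envelope) holds, K gives O(¬void_entry).
Premise 4, O(¬inform_invoice → void_entry), contraposes to O(¬void_entry → inform_invoice); with O(¬void_entry) we get O(inform_invoice).
The contrapositive of premise 7 (O(release_detainee → ¬inform_invoice)) is O(inform_invoice → ¬release_detainee), and O(inform_invoice) is already established, so O(¬release_detainee).
Yet premise 6 is F(¬release_detainee), i.e. O(release_detainee).
We now have both O(¬release_detainee) and O(release_detainee) — release_detainee is simultaneously obligatory and forbidden, violating the D-axiom.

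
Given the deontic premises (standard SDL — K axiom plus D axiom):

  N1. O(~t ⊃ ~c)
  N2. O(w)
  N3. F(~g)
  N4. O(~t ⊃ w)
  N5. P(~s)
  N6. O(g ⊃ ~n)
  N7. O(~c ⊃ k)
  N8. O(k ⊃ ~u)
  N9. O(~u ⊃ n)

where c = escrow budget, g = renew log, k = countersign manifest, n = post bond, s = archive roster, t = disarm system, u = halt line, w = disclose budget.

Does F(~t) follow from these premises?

Yes

F(~g) at premise 3 means O(g).
From O(g) and premise 6, O(g ⊃ ~n), we obtain O(~n).
Premise 9, O(~u ⊃ n), contraposes to O(~n ⊃ u); with O(~n) we get O(u).
The contrapositive of premise 8 (O(k ⊃ ~u)) is O(u ⊃ ~k), and O(u) is already established, so O(~k).
Premise 7 is O(~c ⊃ k); contrapositively O(~k ⊃ c). Since O(~k) holds, K gives O(c).
Premise 1 is O(~t ⊃ ~c); contrapositively O(c ⊃ t). Since O(c) holds, K gives O(t).
Premises 2, 4, 5 do not contribute to this derivation.
So O(t) holds, i.e. F(~t). The claim follows.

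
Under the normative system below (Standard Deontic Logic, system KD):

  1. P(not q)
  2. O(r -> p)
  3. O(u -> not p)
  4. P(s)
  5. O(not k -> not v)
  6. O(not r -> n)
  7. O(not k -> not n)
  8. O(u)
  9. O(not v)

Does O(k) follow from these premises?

Premise 8 gives O(u).
With premise 3, O(u -> not p), the K-axiom yields O(not p).
The contrapositive of premise 2 (O(r -> p)) is O(not p -> not r), and O(not p) is already established, so O(not r).
With premise 6, O(not r -> n), the K-axiom yields O(n).
The contrapositive of premise 7 (O(not k -> not n)) is O(n -> k), and O(n) is already established, so O(k).
Premises 1, 4, 5, 9 do not contribute to this derivation.
So O(k) follows.

Yes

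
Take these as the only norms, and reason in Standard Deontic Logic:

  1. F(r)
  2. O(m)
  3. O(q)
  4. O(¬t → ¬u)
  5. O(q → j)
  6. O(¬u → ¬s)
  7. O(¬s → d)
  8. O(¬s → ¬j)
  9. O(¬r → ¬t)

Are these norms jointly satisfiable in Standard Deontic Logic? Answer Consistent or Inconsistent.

Inconsistent

Premise 3 gives O(q).
From O(q) and premise 5, O(q → j), we obtain O(j).
The contrapositive of premise 8 (O(¬s → ¬j)) is O(j → s), and O(j) is already established, so O(s).
Premise 6, O(¬u → ¬s), contraposes to O(s → u); with O(s) we get O(u).
Premise 4, O(¬t → ¬u), contraposes to O(u → t); with O(u) we get O(t).
The contrapositive of premise 9 (O(¬r → ¬t)) is O(t → r), and O(t) is already established, so O(r).
But premise 1, F(r), means O(¬r).
We now have both O(r) and O(¬r) — r is simultaneously obligatory and forbidden, violating the D-axiom.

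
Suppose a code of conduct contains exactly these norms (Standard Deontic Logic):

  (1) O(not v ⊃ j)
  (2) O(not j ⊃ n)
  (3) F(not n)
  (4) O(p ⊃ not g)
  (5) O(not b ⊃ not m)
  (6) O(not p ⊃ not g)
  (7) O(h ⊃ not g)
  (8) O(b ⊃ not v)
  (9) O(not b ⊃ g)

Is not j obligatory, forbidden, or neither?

By case analysis on not p: premise 6 gives O(not p ⊃ not g) and premise 4 gives O(p ⊃ not g), so O(not g) either way.
The contrapositive of premise 9 (O(not b ⊃ g)) is O(not g ⊃ b), and O(not g) is already established, so O(b).
With premise 8, O(b ⊃ not v), the K-axiom yields O(not v).
With premise 1, O(not v ⊃ j), the K-axiom yields O(j).
Premises 2, 3, 5, 7 do not contribute to this derivation.
Thus O(j), which is F(not j): not j is forbidden.

Forbidden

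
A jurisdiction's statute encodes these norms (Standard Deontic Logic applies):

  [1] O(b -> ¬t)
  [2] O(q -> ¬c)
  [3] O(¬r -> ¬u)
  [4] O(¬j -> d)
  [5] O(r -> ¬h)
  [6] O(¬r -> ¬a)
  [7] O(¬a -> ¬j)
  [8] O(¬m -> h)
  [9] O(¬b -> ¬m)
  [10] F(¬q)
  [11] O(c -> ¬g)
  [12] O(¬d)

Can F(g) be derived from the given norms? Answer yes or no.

Premise 11 is O(c -> ¬g), but O(c) is not derivable from the premises, so it does not yield O(¬g).
No other premise forces O(¬g). An ideal world satisfying every premise can still have g true, so F(g) is not derivable.

No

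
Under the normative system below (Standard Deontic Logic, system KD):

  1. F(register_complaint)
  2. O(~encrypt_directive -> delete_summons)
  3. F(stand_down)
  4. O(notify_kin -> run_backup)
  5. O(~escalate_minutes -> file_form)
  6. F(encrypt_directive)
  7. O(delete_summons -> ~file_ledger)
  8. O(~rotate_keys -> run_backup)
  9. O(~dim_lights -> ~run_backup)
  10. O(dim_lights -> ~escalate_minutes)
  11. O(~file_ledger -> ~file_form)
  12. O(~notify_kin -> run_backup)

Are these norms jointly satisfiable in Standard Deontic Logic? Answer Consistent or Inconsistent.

Inconsistent

By case analysis on ~notify_kin: premise 12 gives O(~notify_kin -> run_backup) and premise 4 gives O(notify_kin -> run_backup), so O(run_backup) either way.
Premise 9, O(~dim_lights -> ~run_backup), contraposes to O(run_backup -> dim_lights); with O(run_backup) we get O(dim_lights).
Premise 10 is O(dim_lights -> ~escalate_minutes); since O(dim_lights), deontic closure gives O(~escalate_minutes).
Premise 5 is O(~escalate_minutes -> file_form); since O(~escalate_minutes), deontic closure gives O(file_form).
Premise 11, O(~file_ledger -> ~file_form), contraposes to O(file_form -> file_ledger); with O(file_form) we get O(file_ledger).
The contrapositive of premise 7 (O(delete_summons -> ~file_ledger)) is O(file_ledger -> ~delete_summons), and O(file_ledger) is already established, so O(~delete_summons).
Premise 2 is O(~encrypt_directive -> delete_summons); contrapositively O(~delete_summons -> encrypt_directive). Since O(~delete_summons) holds, K gives O(encrypt_directive).
Yet premise 6 is F(encrypt_directive), i.e. O(~encrypt_directive).
We now have both O(encrypt_directive) and O(~encrypt_directive) — encrypt_directive is simultaneously obligatory and forbidden, violating the D-axiom.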